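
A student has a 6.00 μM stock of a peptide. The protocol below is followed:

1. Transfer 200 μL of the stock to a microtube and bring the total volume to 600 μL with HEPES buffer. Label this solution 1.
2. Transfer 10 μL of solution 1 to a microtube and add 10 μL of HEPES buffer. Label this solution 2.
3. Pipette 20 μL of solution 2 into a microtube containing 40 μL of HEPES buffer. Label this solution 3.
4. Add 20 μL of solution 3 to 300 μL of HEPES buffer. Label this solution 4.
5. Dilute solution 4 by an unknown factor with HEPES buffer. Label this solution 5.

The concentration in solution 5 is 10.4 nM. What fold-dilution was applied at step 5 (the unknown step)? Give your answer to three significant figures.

Step 1: 200 μL brought to 600 μL → factor 600/200 = 3
Step 2: 10 μL + 10 μL = 20 μL total → factor 20/10 = 2
Step 3: 20 μL + 40 μL = 60 μL total → factor 60/20 = 3
Step 4: 20 μL + 300 μL = 320 μL total → factor 320/20 = 16
Step 5: unknown factor x
Product of known-step factors = 288
Overall factor = 6.00 μM / (10.4 nM) = 576.92
x = 576.92 / 288 = 2.00

2.00-fold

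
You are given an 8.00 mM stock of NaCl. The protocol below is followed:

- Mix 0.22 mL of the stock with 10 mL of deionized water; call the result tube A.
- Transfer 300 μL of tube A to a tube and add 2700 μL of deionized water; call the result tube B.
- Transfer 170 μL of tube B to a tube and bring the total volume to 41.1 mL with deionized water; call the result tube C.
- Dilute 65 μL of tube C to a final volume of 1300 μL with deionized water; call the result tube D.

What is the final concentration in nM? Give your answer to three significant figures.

Step 1: 0.22 mL + 10 mL = 10.22 mL total → factor 10.22/0.22 = 46.455
Step 2: 300 μL + 2700 μL = 3000 μL total → factor 3000/300 = 10
Step 3: 170 μL brought to 41.1 mL → factor 41100/170 = 241.76
Step 4: 65 μL brought to 1300 μL → factor 1300/65 = 20
Overall dilution factor = 46.455 × 10 × 241.76 × 20 = 2.2462 × 10^6
Final = 8.00 mM / 2.2462 × 10^6 = 3.562 × 10^-6 mM = 3.56 nM

3.56 nM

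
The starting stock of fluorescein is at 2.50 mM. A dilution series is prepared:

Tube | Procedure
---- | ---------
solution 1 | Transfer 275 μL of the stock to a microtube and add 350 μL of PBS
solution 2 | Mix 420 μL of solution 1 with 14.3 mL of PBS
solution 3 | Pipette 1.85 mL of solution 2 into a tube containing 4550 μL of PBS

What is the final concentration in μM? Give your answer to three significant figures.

9.07 μM

Step 1: 275 μL + 350 μL = 625 μL total → factor 625/275 = 2.2727
Step 2: 420 μL + 14.3 mL = 14720 μL total → factor 14720/420 = 35.048
Step 3: 1.85 mL + 4550 μL = 6.4 mL total → factor 6.4/1.85 = 3.4595
Overall dilution factor = 2.2727 × 35.048 × 3.4595 = 275.56
Final = 2.50 mM / 275.56 = 0.009072 mM = 9.07 μM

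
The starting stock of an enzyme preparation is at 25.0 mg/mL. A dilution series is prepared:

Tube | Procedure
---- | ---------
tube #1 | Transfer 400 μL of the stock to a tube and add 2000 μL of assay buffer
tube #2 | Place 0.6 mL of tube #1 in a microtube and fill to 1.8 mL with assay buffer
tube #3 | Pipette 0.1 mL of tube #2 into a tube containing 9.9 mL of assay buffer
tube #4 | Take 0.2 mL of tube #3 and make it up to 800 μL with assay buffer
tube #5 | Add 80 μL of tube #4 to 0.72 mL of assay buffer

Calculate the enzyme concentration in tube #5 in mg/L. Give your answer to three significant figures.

0.347 mg/L

Step 1: 400 μL + 2000 μL = 2400 μL total → factor 2400/400 = 6
Step 2: 0.6 mL brought to 1.8 mL → factor 1.8/0.6 = 3
Step 3: 0.1 mL + 9.9 mL = 10 mL total → factor 10/0.1 = 100
Step 4: 0.2 mL brought to 800 μL → factor 0.8/0.2 = 4
Step 5: 80 μL + 0.72 mL = 800 μL total → factor 800/80 = 10
Dilution factor through tube #5 = 6 × 3 × 100 × 4 × 10 = 72000
[tube #5] = 25.0 mg/mL / 72000 = 0.0003472 mg/mL = 0.347 mg/L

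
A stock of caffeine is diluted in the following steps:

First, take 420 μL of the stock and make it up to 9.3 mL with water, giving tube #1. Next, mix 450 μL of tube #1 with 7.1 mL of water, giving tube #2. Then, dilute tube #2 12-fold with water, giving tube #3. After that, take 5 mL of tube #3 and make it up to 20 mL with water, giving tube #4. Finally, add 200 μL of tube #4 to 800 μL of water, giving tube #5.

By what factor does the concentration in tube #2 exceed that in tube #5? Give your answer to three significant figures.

Step 1: 420 μL brought to 9.3 mL → factor 9300/420 = 22.143
Step 2: 450 μL + 7.1 mL = 7550 μL total → factor 7550/450 = 16.778
Step 3: 12-fold → factor 12
Step 4: 5 mL brought to 20 mL → factor 20/5 = 4
Step 5: 200 μL + 800 μL = 1000 μL total → factor 1000/200 = 5
Dilution factor to tube #2 = 371.51; to tube #5 = 89162
[tube #2]/[tube #5] = (factor to tube #5)/(factor to tube #2) = 89162/371.51 = 240

240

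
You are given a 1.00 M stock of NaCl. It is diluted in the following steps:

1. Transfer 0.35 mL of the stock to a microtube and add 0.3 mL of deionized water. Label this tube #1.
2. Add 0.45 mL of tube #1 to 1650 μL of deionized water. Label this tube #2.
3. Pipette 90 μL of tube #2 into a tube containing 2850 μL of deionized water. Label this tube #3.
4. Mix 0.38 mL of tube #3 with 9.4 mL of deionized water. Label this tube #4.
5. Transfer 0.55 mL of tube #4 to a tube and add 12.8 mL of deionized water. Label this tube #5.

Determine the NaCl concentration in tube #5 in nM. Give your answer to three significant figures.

5.65 × 10^3 nM

Step 1: 0.35 mL + 0.3 mL = 0.65 mL total → factor 0.65/0.35 = 1.8571
Step 2: 0.45 mL + 1650 μL = 2.1 mL total → factor 2.1/0.45 = 4.6667
Step 3: 90 μL + 2850 μL = 2940 μL total → factor 2940/90 = 32.667
Step 4: 0.38 mL + 9.4 mL = 9.78 mL total → factor 9.78/0.38 = 25.737
Step 5: 0.55 mL + 12.8 mL = 13.35 mL total → factor 13.35/0.55 = 24.273
Overall dilution factor = 1.8571 × 4.6667 × 32.667 × 25.737 × 24.273 = 1.7686 × 10^5
Final = 1.00 M / 1.7686 × 10^5 = 5.654 × 10^-6 M = 5.65 × 10^3 nM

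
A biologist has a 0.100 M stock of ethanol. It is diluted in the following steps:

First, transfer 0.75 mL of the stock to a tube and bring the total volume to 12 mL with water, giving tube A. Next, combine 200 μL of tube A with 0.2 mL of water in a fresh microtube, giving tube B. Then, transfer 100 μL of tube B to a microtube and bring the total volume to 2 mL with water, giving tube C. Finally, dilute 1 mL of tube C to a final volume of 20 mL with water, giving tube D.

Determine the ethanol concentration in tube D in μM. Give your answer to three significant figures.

7.81 μM

Step 1: 0.75 mL brought to 12 mL → factor 12/0.75 = 16
Step 2: 200 μL + 0.2 mL = 400 μL total → factor 400/200 = 2
Step 3: 100 μL brought to 2 mL → factor 2000/100 = 20
Step 4: 1 mL brought to 20 mL → factor 20/1 = 20
Overall dilution factor = 16 × 2 × 20 × 20 = 12800
Final = 0.100 M / 12800 = 7.813 × 10^-6 M = 7.81 μM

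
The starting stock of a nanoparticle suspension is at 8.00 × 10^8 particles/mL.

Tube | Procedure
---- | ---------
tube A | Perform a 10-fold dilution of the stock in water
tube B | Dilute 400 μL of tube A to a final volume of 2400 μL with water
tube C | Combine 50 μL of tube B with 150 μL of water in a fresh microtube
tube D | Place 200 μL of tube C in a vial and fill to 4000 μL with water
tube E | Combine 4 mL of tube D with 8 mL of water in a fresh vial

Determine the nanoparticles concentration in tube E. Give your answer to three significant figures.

5.56 × 10^4 particles/mL

Step 1: 10-fold → factor 10
Step 2: 400 μL brought to 2400 μL → factor 2400/400 = 6
Step 3: 50 μL + 150 μL = 200 μL total → factor 200/50 = 4
Step 4: 200 μL brought to 4000 μL → factor 4000/200 = 20
Step 5: 4 mL + 8 mL = 12 mL total → factor 12/4 = 3
Overall dilution factor = 10 × 6 × 4 × 20 × 3 = 14400
Final = 8.00 × 10^8 particles/mL / 14400 = 5.56 × 10^4 particles/mL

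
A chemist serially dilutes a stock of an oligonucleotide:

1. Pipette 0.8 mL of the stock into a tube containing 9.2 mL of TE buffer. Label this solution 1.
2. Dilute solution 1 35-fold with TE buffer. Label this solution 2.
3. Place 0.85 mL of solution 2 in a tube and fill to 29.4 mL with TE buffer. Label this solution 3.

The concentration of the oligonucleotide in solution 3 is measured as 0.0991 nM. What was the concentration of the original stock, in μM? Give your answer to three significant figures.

1.50 μM

Step 1: 0.8 mL + 9.2 mL = 10 mL total → factor 10/0.8 = 12.5
Step 2: 35-fold → factor 35
Step 3: 0.85 mL brought to 29.4 mL → factor 29.4/0.85 = 34.588
Overall dilution factor = 12.5 × 35 × 34.588 = 15132
Stock = 0.0991 nM × 15132 = 1500 nM = 1.50 μM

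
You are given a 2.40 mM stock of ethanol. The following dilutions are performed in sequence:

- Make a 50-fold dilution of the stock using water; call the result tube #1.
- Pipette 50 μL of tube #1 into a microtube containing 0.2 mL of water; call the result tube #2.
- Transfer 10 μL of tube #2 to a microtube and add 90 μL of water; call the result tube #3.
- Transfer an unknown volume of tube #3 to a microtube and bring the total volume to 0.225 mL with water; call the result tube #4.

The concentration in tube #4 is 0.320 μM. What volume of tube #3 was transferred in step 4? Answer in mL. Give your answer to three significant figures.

0.0750 mL

Step 1: 50-fold → factor 50
Step 2: 50 μL + 0.2 mL = 250 μL total → factor 250/50 = 5
Step 3: 10 μL + 90 μL = 100 μL total → factor 100/10 = 10
Step 4: v brought to 0.225 mL → factor = 0.225 mL/v
Product of known-step factors = 2500
Overall factor = 2.40 mM / (0.320 μM) = 7500
Step-4 factor = 7500 / 2500 = 3
v = 0.225 mL / 3 = 0.0750 mL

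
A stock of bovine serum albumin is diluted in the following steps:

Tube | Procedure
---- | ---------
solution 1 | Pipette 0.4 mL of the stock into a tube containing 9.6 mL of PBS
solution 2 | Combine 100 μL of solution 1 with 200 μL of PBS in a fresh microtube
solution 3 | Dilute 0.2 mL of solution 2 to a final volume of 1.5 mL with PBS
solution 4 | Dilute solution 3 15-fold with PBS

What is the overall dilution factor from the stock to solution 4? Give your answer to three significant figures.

8.44 × 10^3

Step 1: 0.4 mL + 9.6 mL = 10 mL total → factor 10/0.4 = 25
Step 2: 100 μL + 200 μL = 300 μL total → factor 300/100 = 3
Step 3: 0.2 mL brought to 1.5 mL → factor 1.5/0.2 = 7.5
Step 4: 15-fold → factor 15
Overall dilution factor = 25 × 3 × 7.5 × 15 = 8437.5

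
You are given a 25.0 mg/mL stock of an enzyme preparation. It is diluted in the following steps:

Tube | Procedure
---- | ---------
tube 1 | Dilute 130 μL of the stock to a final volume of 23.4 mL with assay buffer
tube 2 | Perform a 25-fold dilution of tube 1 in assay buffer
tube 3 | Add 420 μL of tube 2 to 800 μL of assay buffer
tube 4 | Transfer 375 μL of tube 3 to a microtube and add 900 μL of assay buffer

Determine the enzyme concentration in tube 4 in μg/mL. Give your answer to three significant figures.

Step 1: 130 μL brought to 23.4 mL → factor 23400/130 = 180
Step 2: 25-fold → factor 25
Step 3: 420 μL + 800 μL = 1220 μL total → factor 1220/420 = 2.9048
Step 4: 375 μL + 900 μL = 1275 μL total → factor 1275/375 = 3.4
Overall dilution factor = 180 × 25 × 2.9048 × 3.4 = 44443
Final = 25.0 mg/mL / 44443 = 0.0005625 mg/mL = 0.563 μg/mL

0.563 μg/mL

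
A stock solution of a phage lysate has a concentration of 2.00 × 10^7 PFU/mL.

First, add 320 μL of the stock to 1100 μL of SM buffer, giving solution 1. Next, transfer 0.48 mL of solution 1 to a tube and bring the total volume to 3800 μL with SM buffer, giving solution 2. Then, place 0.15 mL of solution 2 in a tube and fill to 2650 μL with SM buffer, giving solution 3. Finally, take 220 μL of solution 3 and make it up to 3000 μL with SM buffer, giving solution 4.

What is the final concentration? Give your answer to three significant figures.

2.36 × 10^3 PFU/mL

Step 1: 320 μL + 1100 μL = 1420 μL total → factor 1420/320 = 4.4375
Step 2: 0.48 mL brought to 3800 μL → factor 3.8/0.48 = 7.9167
Step 3: 0.15 mL brought to 2650 μL → factor 2.65/0.15 = 17.667
Step 4: 220 μL brought to 3000 μL → factor 3000/220 = 13.636
Overall dilution factor = 4.4375 × 7.9167 × 17.667 × 13.636 = 8463.2
Final = 2.00 × 10^7 PFU/mL / 8463.2 = 2.36 × 10^3 PFU/mL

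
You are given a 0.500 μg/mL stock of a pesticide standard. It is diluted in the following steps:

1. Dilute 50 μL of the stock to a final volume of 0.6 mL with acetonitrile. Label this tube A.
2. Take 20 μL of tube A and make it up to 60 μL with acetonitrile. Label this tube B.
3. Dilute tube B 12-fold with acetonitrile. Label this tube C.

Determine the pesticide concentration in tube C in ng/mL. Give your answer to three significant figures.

Step 1: 50 μL brought to 0.6 mL → factor 600/50 = 12
Step 2: 20 μL brought to 60 μL → factor 60/20 = 3
Step 3: 12-fold → factor 12
Overall dilution factor = 12 × 3 × 12 = 432
Final = 0.500 μg/mL / 432 = 0.001157 μg/mL = 1.16 ng/mL

1.16 ng/mL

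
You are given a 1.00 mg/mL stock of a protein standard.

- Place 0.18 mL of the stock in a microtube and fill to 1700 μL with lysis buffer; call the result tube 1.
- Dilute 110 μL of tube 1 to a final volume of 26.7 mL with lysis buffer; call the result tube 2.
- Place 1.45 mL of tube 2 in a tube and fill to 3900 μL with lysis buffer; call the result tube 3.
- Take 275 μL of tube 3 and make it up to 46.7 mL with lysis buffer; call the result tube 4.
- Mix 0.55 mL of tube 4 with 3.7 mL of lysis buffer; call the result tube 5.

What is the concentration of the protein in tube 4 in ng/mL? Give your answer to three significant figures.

Step 1: 0.18 mL brought to 1700 μL → factor 1.7/0.18 = 9.4444
Step 2: 110 μL brought to 26.7 mL → factor 26700/110 = 242.73
Step 3: 1.45 mL brought to 3900 μL → factor 3.9/1.45 = 2.6897
Step 4: 275 μL brought to 46.7 mL → factor 46700/275 = 169.82
Dilution factor through tube 4 = 9.4444 × 242.73 × 2.6897 × 169.82 = 1.0471 × 10^6
[tube 4] = 1.00 mg/mL / 1.0471 × 10^6 = 9.550 × 10^-7 mg/mL = 0.955 ng/mL

0.955 ng/mL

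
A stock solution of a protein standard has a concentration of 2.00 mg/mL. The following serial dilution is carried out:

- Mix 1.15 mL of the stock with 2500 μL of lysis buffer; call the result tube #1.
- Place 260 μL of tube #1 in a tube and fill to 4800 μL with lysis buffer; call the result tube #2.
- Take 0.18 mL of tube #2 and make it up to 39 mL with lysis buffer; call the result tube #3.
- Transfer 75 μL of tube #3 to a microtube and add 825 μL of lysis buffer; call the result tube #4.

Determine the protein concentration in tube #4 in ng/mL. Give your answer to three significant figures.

13.1 ng/mL

Step 1: 1.15 mL + 2500 μL = 3.65 mL total → factor 3.65/1.15 = 3.1739
Step 2: 260 μL brought to 4800 μL → factor 4800/260 = 18.462
Step 3: 0.18 mL brought to 39 mL → factor 39/0.18 = 216.67
Step 4: 75 μL + 825 μL = 900 μL total → factor 900/75 = 12
Overall dilution factor = 3.1739 × 18.462 × 216.67 × 12 = 1.5235 × 10^5
Final = 2.00 mg/mL / 1.5235 × 10^5 = 1.313 × 10^-5 mg/mL = 13.1 ng/mL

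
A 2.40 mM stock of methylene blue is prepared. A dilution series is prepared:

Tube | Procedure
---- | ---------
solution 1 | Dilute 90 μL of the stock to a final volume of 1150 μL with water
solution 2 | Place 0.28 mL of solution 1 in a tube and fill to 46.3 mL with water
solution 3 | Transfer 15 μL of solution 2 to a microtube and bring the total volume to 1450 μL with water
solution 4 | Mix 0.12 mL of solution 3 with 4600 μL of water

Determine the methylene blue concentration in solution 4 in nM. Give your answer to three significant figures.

0.299 nM

Step 1: 90 μL brought to 1150 μL → factor 1150/90 = 12.778
Step 2: 0.28 mL brought to 46.3 mL → factor 46.3/0.28 = 165.36
Step 3: 15 μL brought to 1450 μL → factor 1450/15 = 96.667
Step 4: 0.12 mL + 4600 μL = 4.72 mL total → factor 4.72/0.12 = 39.333
Overall dilution factor = 12.778 × 165.36 × 96.667 × 39.333 = 8.0337 × 10^6
Final = 2.40 mM / 8.0337 × 10^6 = 2.987 × 10^-7 mM = 0.299 nM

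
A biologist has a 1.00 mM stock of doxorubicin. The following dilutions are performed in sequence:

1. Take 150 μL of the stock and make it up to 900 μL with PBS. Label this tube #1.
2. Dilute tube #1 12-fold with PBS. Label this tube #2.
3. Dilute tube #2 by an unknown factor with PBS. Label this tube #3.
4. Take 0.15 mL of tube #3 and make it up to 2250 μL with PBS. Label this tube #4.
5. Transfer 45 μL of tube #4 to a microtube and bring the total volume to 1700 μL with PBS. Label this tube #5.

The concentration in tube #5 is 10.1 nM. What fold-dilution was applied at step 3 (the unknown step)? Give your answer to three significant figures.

Step 1: 150 μL brought to 900 μL → factor 900/150 = 6
Step 2: 12-fold → factor 12
Step 3: unknown factor x
Step 4: 0.15 mL brought to 2250 μL → factor 2.25/0.15 = 15
Step 5: 45 μL brought to 1700 μL → factor 1700/45 = 37.778
Product of known-step factors = 40800
Overall factor = 1.00 mM / (10.1 nM) = 99010
x = 99010 / 40800 = 2.43

2.43-fold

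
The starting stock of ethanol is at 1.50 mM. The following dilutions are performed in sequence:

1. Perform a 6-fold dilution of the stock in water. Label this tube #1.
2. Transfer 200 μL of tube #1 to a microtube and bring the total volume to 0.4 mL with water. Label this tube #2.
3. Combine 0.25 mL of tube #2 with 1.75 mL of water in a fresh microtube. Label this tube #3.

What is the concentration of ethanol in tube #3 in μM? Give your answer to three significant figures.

Step 1: 6-fold → factor 6
Step 2: 200 μL brought to 0.4 mL → factor 400/200 = 2
Step 3: 0.25 mL + 1.75 mL = 2 mL total → factor 2/0.25 = 8
Overall dilution factor = 6 × 2 × 8 = 96
Final = 1.50 mM / 96 = 0.01562 mM = 15.6 μM

15.6 μM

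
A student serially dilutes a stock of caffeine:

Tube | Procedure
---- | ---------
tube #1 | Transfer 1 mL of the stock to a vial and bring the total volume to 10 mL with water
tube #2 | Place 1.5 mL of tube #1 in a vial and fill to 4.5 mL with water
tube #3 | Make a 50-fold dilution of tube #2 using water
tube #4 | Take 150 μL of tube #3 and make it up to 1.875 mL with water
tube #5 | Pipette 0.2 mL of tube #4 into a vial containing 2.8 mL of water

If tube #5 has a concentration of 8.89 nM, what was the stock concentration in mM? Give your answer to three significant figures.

Step 1: 1 mL brought to 10 mL → factor 10/1 = 10
Step 2: 1.5 mL brought to 4.5 mL → factor 4.5/1.5 = 3
Step 3: 50-fold → factor 50
Step 4: 150 μL brought to 1.875 mL → factor 1875/150 = 12.5
Step 5: 0.2 mL + 2.8 mL = 3 mL total → factor 3/0.2 = 15
Overall dilution factor = 10 × 3 × 50 × 12.5 × 15 = 2.8125 × 10^5
Stock = 8.89 nM × 2.8125 × 10^5 = 2.500 × 10^6 nM = 2.50 mM

2.50 mM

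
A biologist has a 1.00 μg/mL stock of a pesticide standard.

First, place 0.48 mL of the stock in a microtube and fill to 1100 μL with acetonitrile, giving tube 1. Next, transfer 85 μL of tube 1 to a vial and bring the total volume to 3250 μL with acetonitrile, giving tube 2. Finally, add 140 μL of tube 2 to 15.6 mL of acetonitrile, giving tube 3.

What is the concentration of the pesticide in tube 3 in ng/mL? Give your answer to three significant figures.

0.102 ng/mL

Step 1: 0.48 mL brought to 1100 μL → factor 1.1/0.48 = 2.2917
Step 2: 85 μL brought to 3250 μL → factor 3250/85 = 38.235
Step 3: 140 μL + 15.6 mL = 15740 μL total → factor 15740/140 = 112.43
Overall dilution factor = 2.2917 × 38.235 × 112.43 = 9851.3
Final = 1.00 μg/mL / 9851.3 = 0.0001015 μg/mL = 0.102 ng/mL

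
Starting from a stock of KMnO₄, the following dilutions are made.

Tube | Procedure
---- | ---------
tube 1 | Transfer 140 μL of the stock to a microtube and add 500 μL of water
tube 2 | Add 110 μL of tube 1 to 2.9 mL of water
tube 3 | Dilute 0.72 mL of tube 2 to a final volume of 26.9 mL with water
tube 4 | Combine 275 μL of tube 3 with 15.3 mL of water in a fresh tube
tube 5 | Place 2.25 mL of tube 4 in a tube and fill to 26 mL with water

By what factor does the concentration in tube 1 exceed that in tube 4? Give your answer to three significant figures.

5.79 × 10^4

Step 1: 140 μL + 500 μL = 640 μL total → factor 640/140 = 4.5714
Step 2: 110 μL + 2.9 mL = 3010 μL total → factor 3010/110 = 27.364
Step 3: 0.72 mL brought to 26.9 mL → factor 26.9/0.72 = 37.361
Step 4: 275 μL + 15.3 mL = 15575 μL total → factor 15575/275 = 56.636
Dilution factor to tube 1 = 4.5714; to tube 4 = 2.6469 × 10^5
[tube 1]/[tube 4] = (factor to tube 4)/(factor to tube 1) = 2.6469 × 10^5/4.5714 = 5.79 × 10^4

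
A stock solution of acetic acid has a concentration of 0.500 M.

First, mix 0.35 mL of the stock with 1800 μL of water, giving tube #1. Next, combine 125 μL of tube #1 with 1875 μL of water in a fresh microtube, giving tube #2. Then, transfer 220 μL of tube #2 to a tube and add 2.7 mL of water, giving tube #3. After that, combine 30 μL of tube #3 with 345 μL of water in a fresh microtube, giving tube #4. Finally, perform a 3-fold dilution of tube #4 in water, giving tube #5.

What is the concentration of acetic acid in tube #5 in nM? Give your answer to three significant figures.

1.02 × 10^4 nM

Step 1: 0.35 mL + 1800 μL = 2.15 mL total → factor 2.15/0.35 = 6.1429
Step 2: 125 μL + 1875 μL = 2000 μL total → factor 2000/125 = 16
Step 3: 220 μL + 2.7 mL = 2920 μL total → factor 2920/220 = 13.273
Step 4: 30 μL + 345 μL = 375 μL total → factor 375/30 = 12.5
Step 5: 3-fold → factor 3
Overall dilution factor = 6.1429 × 16 × 13.273 × 12.5 × 3 = 48919
Final = 0.500 M / 48919 = 1.022 × 10^-5 M = 1.02 × 10^4 nM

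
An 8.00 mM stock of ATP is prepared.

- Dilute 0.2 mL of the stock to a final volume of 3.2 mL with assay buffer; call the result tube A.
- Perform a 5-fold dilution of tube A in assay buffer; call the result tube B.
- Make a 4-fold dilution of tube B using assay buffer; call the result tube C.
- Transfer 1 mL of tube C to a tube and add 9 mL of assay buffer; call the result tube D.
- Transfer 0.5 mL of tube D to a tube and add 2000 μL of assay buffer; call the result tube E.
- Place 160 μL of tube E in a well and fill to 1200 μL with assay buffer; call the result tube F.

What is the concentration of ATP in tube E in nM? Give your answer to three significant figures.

500 nM

Step 1: 0.2 mL brought to 3.2 mL → factor 3.2/0.2 = 16
Step 2: 5-fold → factor 5
Step 3: 4-fold → factor 4
Step 4: 1 mL + 9 mL = 10 mL total → factor 10/1 = 10
Step 5: 0.5 mL + 2000 μL = 2.5 mL total → factor 2.5/0.5 = 5
Dilution factor through tube E = 16 × 5 × 4 × 10 × 5 = 16000
[tube E] = 8.00 mM / 16000 = 0.0005000 mM = 500 nM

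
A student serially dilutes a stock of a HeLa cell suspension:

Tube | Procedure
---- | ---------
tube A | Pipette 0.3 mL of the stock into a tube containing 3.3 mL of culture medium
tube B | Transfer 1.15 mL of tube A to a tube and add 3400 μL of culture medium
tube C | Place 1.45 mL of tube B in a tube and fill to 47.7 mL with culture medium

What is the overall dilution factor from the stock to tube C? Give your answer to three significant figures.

Step 1: 0.3 mL + 3.3 mL = 3.6 mL total → factor 3.6/0.3 = 12
Step 2: 1.15 mL + 3400 μL = 4.55 mL total → factor 4.55/1.15 = 3.9565
Step 3: 1.45 mL brought to 47.7 mL → factor 47.7/1.45 = 32.897
Overall dilution factor = 12 × 3.9565 × 32.897 = 1561.9

1.56 × 10^3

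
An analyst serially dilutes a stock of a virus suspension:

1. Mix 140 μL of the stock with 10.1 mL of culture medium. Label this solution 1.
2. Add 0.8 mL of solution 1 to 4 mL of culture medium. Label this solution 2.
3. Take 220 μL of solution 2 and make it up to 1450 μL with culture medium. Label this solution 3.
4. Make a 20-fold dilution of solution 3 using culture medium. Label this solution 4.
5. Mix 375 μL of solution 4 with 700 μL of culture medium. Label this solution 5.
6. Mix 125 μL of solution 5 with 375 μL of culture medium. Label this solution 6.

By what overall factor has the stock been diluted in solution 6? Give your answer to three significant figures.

Step 1: 140 μL + 10.1 mL = 10240 μL total → factor 10240/140 = 73.143
Step 2: 0.8 mL + 4 mL = 4.8 mL total → factor 4.8/0.8 = 6
Step 3: 220 μL brought to 1450 μL → factor 1450/220 = 6.5909
Step 4: 20-fold → factor 20
Step 5: 375 μL + 700 μL = 1075 μL total → factor 1075/375 = 2.8667
Step 6: 125 μL + 375 μL = 500 μL total → factor 500/125 = 4
Overall dilution factor = 73.143 × 6 × 6.5909 × 20 × 2.8667 × 4 = 6.6334 × 10^5

6.63 × 10^5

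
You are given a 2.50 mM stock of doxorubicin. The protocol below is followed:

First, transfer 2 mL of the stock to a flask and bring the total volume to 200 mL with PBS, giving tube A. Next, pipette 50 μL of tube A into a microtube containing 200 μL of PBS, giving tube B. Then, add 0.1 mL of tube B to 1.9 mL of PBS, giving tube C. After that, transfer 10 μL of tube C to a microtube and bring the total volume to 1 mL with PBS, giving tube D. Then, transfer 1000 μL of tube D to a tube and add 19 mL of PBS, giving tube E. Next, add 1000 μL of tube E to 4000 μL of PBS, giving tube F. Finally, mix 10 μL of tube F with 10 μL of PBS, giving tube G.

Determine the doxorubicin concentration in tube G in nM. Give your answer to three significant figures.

0.0125 nM

Step 1: 2 mL brought to 200 mL → factor 200/2 = 100
Step 2: 50 μL + 200 μL = 250 μL total → factor 250/50 = 5
Step 3: 0.1 mL + 1.9 mL = 2 mL total → factor 2/0.1 = 20
Step 4: 10 μL brought to 1 mL → factor 1000/10 = 100
Step 5: 1000 μL + 19 mL = 20000 μL total → factor 20000/1000 = 20
Step 6: 1000 μL + 4000 μL = 5000 μL total → factor 5000/1000 = 5
Step 7: 10 μL + 10 μL = 20 μL total → factor 20/10 = 2
Overall dilution factor = 100 × 5 × 20 × 100 × 20 × 5 × 2 = 2 × 10^8
Final = 2.50 mM / 2 × 10^8 = 1.250 × 10^-8 mM = 0.0125 nM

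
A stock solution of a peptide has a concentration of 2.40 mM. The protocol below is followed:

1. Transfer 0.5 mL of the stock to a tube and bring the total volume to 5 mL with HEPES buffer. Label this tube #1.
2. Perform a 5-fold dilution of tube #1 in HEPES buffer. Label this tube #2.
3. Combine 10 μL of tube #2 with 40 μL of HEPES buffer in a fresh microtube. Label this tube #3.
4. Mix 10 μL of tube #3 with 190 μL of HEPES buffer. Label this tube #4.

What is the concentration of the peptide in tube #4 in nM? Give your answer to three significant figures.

Step 1: 0.5 mL brought to 5 mL → factor 5/0.5 = 10
Step 2: 5-fold → factor 5
Step 3: 10 μL + 40 μL = 50 μL total → factor 50/10 = 5
Step 4: 10 μL + 190 μL = 200 μL total → factor 200/10 = 20
Overall dilution factor = 10 × 5 × 5 × 20 = 5000
Final = 2.40 mM / 5000 = 0.0004800 mM = 480 nM

480 nM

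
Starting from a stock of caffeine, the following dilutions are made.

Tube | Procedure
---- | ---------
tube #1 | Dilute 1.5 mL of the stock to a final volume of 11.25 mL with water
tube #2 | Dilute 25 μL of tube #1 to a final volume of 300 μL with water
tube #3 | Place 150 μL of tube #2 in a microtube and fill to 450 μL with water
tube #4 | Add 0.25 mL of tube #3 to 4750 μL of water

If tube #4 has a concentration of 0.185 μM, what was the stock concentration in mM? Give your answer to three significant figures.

Step 1: 1.5 mL brought to 11.25 mL → factor 11.25/1.5 = 7.5
Step 2: 25 μL brought to 300 μL → factor 300/25 = 12
Step 3: 150 μL brought to 450 μL → factor 450/150 = 3
Step 4: 0.25 mL + 4750 μL = 5 mL total → factor 5/0.25 = 20
Overall dilution factor = 7.5 × 12 × 3 × 20 = 5400
Stock = 0.185 μM × 5400 = 999.0 μM = 0.999 mM

0.999 mM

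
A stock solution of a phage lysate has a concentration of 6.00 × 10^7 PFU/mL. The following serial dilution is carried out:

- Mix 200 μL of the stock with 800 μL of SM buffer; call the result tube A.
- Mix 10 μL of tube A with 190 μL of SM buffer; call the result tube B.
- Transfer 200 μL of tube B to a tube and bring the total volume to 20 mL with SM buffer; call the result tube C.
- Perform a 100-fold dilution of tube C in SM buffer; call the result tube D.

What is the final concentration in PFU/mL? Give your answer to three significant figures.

Step 1: 200 μL + 800 μL = 1000 μL total → factor 1000/200 = 5
Step 2: 10 μL + 190 μL = 200 μL total → factor 200/10 = 20
Step 3: 200 μL brought to 20 mL → factor 20000/200 = 100
Step 4: 100-fold → factor 100
Overall dilution factor = 5 × 20 × 100 × 100 = 1 × 10^6
Final = 6.00 × 10^7 PFU/mL / 1 × 10^6 = 60.0 PFU/mL

60.0 PFU/mL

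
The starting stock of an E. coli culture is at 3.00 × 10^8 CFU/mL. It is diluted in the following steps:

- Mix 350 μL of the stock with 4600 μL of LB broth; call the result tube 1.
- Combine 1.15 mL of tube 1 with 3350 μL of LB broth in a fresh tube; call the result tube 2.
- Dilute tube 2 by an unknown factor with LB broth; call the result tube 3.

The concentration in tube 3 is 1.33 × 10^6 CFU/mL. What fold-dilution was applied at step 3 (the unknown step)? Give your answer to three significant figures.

4.08-fold

Step 1: 350 μL + 4600 μL = 4950 μL total → factor 4950/350 = 14.143
Step 2: 1.15 mL + 3350 μL = 4.5 mL total → factor 4.5/1.15 = 3.913
Step 3: unknown factor x
Product of known-step factors = 55.342
Overall factor = 3.00 × 10^8 CFU/mL / (1.33 × 10^6 CFU/mL) = 225.56
x = 225.56 / 55.342 = 4.08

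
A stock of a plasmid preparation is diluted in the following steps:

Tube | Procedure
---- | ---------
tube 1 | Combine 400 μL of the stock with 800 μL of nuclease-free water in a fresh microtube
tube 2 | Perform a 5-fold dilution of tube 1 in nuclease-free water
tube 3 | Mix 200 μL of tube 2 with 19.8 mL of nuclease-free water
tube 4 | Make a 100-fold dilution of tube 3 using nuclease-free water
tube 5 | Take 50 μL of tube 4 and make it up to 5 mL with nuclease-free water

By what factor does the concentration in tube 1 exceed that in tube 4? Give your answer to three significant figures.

5.00 × 10^4

Step 1: 400 μL + 800 μL = 1200 μL total → factor 1200/400 = 3
Step 2: 5-fold → factor 5
Step 3: 200 μL + 19.8 mL = 20000 μL total → factor 20000/200 = 100
Step 4: 100-fold → factor 100
Dilution factor to tube 1 = 3; to tube 4 = 1.5 × 10^5
[tube 1]/[tube 4] = (factor to tube 4)/(factor to tube 1) = 1.5 × 10^5/3 = 5.00 × 10^4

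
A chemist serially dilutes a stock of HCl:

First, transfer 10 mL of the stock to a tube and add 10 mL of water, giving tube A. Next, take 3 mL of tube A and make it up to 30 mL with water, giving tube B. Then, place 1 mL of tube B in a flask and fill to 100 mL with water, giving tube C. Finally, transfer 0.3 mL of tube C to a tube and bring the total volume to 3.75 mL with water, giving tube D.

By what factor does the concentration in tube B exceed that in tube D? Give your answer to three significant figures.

Step 1: 10 mL + 10 mL = 20 mL total → factor 20/10 = 2
Step 2: 3 mL brought to 30 mL → factor 30/3 = 10
Step 3: 1 mL brought to 100 mL → factor 100/1 = 100
Step 4: 0.3 mL brought to 3.75 mL → factor 3.75/0.3 = 12.5
Dilution factor to tube B = 20; to tube D = 25000
[tube B]/[tube D] = (factor to tube D)/(factor to tube B) = 25000/20 = 1.25 × 10^3

1.25 × 10^3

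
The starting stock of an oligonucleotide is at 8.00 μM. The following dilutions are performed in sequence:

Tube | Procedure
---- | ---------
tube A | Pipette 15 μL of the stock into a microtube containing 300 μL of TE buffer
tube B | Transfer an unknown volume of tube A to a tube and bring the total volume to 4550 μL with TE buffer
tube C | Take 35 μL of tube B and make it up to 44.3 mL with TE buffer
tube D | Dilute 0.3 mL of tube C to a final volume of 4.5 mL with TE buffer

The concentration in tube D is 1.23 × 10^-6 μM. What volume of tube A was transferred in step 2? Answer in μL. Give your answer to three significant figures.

Step 1: 15 μL + 300 μL = 315 μL total → factor 315/15 = 21
Step 2: v brought to 4550 μL → factor = 4550 μL/v
Step 3: 35 μL brought to 44.3 mL → factor 44300/35 = 1265.7
Step 4: 0.3 mL brought to 4.5 mL → factor 4.5/0.3 = 15
Product of known-step factors = 3.987 × 10^5
Overall factor = 8.00 μM / (1.23 × 10^-6 μM) = 6.5041 × 10^6
Step-2 factor = 6.5041 × 10^6 / 3.987 × 10^5 = 16.313
v = 4550 μL / 16.313 = 279 μL

279 μL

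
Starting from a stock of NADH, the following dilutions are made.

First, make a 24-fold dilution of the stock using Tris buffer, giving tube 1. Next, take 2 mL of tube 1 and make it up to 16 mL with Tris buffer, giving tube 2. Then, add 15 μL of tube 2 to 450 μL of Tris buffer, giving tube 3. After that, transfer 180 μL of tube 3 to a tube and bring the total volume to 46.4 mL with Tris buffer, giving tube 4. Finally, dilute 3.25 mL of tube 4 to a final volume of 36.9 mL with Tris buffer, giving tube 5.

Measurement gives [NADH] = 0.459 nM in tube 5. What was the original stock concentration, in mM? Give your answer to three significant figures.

Step 1: 24-fold → factor 24
Step 2: 2 mL brought to 16 mL → factor 16/2 = 8
Step 3: 15 μL + 450 μL = 465 μL total → factor 465/15 = 31
Step 4: 180 μL brought to 46.4 mL → factor 46400/180 = 257.78
Step 5: 3.25 mL brought to 36.9 mL → factor 36.9/3.25 = 11.354
Overall dilution factor = 24 × 8 × 31 × 257.78 × 11.354 = 1.742 × 10^7
Stock = 0.459 nM × 1.742 × 10^7 = 7.996 × 10^6 nM = 8.00 mM

8.00 mM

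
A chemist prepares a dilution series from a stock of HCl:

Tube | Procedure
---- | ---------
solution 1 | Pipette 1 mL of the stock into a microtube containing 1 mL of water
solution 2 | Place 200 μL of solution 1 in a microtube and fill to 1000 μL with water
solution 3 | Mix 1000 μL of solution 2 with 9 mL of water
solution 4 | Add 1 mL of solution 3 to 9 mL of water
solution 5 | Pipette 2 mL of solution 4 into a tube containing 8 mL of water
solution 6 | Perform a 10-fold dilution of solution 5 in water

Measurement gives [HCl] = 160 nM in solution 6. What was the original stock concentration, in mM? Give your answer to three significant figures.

Step 1: 1 mL + 1 mL = 2 mL total → factor 2/1 = 2
Step 2: 200 μL brought to 1000 μL → factor 1000/200 = 5
Step 3: 1000 μL + 9 mL = 10000 μL total → factor 10000/1000 = 10
Step 4: 1 mL + 9 mL = 10 mL total → factor 10/1 = 10
Step 5: 2 mL + 8 mL = 10 mL total → factor 10/2 = 5
Step 6: 10-fold → factor 10
Overall dilution factor = 2 × 5 × 10 × 10 × 5 × 10 = 50000
Stock = 160 nM × 50000 = 8.000 × 10^6 nM = 8.00 mM

8.00 mM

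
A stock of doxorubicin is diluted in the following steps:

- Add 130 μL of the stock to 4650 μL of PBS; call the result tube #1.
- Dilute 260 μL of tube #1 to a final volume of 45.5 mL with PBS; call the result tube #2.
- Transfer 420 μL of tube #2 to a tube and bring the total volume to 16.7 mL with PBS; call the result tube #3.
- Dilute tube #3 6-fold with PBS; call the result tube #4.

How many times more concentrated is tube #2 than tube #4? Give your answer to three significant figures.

Step 1: 130 μL + 4650 μL = 4780 μL total → factor 4780/130 = 36.769
Step 2: 260 μL brought to 45.5 mL → factor 45500/260 = 175
Step 3: 420 μL brought to 16.7 mL → factor 16700/420 = 39.762
Step 4: 6-fold → factor 6
Dilution factor to tube #2 = 6434.6; to tube #4 = 1.5351 × 10^6
[tube #2]/[tube #4] = (factor to tube #4)/(factor to tube #2) = 1.5351 × 10^6/6434.6 = 239

239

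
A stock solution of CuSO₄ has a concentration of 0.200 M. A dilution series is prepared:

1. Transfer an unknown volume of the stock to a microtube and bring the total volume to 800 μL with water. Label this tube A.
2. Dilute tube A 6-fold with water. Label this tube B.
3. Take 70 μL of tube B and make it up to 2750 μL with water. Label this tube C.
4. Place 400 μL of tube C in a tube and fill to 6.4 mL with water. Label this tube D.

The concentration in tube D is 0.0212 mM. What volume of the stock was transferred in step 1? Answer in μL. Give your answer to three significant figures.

Step 1: v brought to 800 μL → factor = 800 μL/v
Step 2: 6-fold → factor 6
Step 3: 70 μL brought to 2750 μL → factor 2750/70 = 39.286
Step 4: 400 μL brought to 6.4 mL → factor 6400/400 = 16
Product of known-step factors = 3771.4
Overall factor = 0.200 M / (0.0212 mM) = 9434
Step-1 factor = 9434 / 3771.4 = 2.5014
v = 800 μL / 2.5014 = 320 μL

320 μL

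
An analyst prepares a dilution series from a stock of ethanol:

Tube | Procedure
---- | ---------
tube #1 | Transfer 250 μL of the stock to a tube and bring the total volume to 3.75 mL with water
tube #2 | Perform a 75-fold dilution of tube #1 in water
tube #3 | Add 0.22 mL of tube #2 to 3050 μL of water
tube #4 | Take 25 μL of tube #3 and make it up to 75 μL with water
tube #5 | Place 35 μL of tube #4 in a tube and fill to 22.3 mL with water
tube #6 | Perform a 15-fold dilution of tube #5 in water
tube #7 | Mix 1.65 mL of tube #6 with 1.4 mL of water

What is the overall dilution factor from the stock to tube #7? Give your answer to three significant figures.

Step 1: 250 μL brought to 3.75 mL → factor 3750/250 = 15
Step 2: 75-fold → factor 75
Step 3: 0.22 mL + 3050 μL = 3.27 mL total → factor 3.27/0.22 = 14.864
Step 4: 25 μL brought to 75 μL → factor 75/25 = 3
Step 5: 35 μL brought to 22.3 mL → factor 22300/35 = 637.14
Step 6: 15-fold → factor 15
Step 7: 1.65 mL + 1.4 mL = 3.05 mL total → factor 3.05/1.65 = 1.8485
Overall dilution factor = 15 × 75 × 14.864 × 3 × 637.14 × 15 × 1.8485 = 8.8622 × 10^8

8.86 × 10^8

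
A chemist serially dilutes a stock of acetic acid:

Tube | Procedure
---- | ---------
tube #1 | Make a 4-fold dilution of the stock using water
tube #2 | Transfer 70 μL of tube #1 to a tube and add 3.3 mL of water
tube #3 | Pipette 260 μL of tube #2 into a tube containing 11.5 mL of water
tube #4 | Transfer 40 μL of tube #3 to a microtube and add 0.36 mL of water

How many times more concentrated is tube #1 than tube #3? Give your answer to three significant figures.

Step 1: 4-fold → factor 4
Step 2: 70 μL + 3.3 mL = 3370 μL total → factor 3370/70 = 48.143
Step 3: 260 μL + 11.5 mL = 11760 μL total → factor 11760/260 = 45.231
Dilution factor to tube #1 = 4; to tube #3 = 8710.2
[tube #1]/[tube #3] = (factor to tube #3)/(factor to tube #1) = 8710.2/4 = 2.18 × 10^3

2.18 × 10^3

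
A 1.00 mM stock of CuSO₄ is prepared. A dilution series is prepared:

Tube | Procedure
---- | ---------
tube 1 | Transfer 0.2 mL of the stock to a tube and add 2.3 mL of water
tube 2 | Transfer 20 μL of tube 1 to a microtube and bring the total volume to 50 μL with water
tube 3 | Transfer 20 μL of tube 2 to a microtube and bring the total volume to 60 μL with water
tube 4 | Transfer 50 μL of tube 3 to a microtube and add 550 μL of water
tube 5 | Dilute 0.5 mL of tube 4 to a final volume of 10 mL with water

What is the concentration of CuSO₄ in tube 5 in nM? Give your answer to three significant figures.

44.4 nM

Step 1: 0.2 mL + 2.3 mL = 2.5 mL total → factor 2.5/0.2 = 12.5
Step 2: 20 μL brought to 50 μL → factor 50/20 = 2.5
Step 3: 20 μL brought to 60 μL → factor 60/20 = 3
Step 4: 50 μL + 550 μL = 600 μL total → factor 600/50 = 12
Step 5: 0.5 mL brought to 10 mL → factor 10/0.5 = 20
Dilution factor through tube 5 = 12.5 × 2.5 × 3 × 12 × 20 = 22500
[tube 5] = 1.00 mM / 22500 = 4.444 × 10^-5 mM = 44.4 nM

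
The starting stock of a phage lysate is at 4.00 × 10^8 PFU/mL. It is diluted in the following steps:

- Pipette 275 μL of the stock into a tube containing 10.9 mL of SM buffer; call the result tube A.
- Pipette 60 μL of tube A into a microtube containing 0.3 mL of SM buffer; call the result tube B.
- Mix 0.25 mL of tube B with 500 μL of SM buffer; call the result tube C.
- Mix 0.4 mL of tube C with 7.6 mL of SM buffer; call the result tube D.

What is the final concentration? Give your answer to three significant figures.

Step 1: 275 μL + 10.9 mL = 11175 μL total → factor 11175/275 = 40.636
Step 2: 60 μL + 0.3 mL = 360 μL total → factor 360/60 = 6
Step 3: 0.25 mL + 500 μL = 0.75 mL total → factor 0.75/0.25 = 3
Step 4: 0.4 mL + 7.6 mL = 8 mL total → factor 8/0.4 = 20
Overall dilution factor = 40.636 × 6 × 3 × 20 = 14629
Final = 4.00 × 10^8 PFU/mL / 14629 = 2.73 × 10^4 PFU/mL

2.73 × 10^4 PFU/mL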